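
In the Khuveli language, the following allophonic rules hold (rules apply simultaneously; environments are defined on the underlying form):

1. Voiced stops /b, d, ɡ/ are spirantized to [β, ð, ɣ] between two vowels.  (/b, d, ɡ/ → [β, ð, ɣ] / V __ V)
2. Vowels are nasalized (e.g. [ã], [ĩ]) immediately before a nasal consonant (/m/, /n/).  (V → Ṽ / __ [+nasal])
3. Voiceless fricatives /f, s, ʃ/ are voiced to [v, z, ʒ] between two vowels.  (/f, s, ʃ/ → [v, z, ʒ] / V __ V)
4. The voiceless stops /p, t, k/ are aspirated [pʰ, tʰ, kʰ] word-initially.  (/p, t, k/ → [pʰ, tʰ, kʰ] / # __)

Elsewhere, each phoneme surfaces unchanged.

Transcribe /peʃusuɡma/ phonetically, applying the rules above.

[pʰeʒuzuɡma]

/p/ (word-initial) occurs word-initially → [pʰ] by rule 4.
/e/ — between /p/ and /ʃ/; rule 2 does not apply here → [e].
Rule 3 applies to /ʃ/ (between /e/ and /u/: between two vowels) → [ʒ].
/u/ (between /ʃ/ and /s/): rule 2 targets it, but not before a nasal consonant → unchanged [u].
/s/ (between /u/ and /u/) occurs between two vowels → [z] by rule 3.
/u/ (between /s/ and /ɡ/) is in the target of rule 2 but the environment (before a nasal consonant) is not met → [u].
/ɡ/ (between /u/ and /m/) fails the environment for rule 1, so it stays [ɡ].
/m/ — not in any rule's target class → [m].
/a/ (word-final) fails the environment for rule 2, so it stays [a].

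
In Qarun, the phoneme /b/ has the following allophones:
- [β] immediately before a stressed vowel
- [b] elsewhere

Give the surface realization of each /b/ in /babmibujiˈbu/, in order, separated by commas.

Occurrence 1 (position 1): no conditioning environment matches → elsewhere allophone [b].
Occurrence 2 (position 3): no conditioning environment matches → elsewhere allophone [b].
Occurrence 3 (position 6): no conditioning environment matches → elsewhere allophone [b].
Occurrence 4 (position 10): immediately before a stressed vowel → [β].

[b], [b], [b], [β]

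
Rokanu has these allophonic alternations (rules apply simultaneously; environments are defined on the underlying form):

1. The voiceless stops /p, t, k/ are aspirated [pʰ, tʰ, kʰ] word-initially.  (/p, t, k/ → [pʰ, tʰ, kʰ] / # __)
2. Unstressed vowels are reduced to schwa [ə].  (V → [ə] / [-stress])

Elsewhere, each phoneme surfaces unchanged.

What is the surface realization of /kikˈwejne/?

[kʰəkˈwejnə]

/k/ (word-initial): word-initially, so rule 1 applies → [kʰ].
/i/ (between /k/ and /k/): in an unstressed syllable, so rule 2 applies → [ə].
/k/ — between /i/ and /w/; rule 1 does not apply here → [k].
/e/ (between /w/ and /j/) is in the target of rule 2 but the environment (in an unstressed syllable) is not met → [e].
/e/ (word-final): in an unstressed syllable, so rule 2 applies → [ə].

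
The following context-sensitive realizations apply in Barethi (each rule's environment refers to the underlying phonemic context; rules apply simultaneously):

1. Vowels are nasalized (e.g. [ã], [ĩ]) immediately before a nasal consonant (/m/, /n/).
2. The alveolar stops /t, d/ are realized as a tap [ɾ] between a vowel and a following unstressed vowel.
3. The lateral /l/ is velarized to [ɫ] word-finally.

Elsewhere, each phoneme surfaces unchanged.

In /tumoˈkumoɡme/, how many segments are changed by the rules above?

Segments that undergo a rule: /u/ → [ũ] (rule 1); /u/ → [ũ] (rule 1).
All other segments surface unchanged.

2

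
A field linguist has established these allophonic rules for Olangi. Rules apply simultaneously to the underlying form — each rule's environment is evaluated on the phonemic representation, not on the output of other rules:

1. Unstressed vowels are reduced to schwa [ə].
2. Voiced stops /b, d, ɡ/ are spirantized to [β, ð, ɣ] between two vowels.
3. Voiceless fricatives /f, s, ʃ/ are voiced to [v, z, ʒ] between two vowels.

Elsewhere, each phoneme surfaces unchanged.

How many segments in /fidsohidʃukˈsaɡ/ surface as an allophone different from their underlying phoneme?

4

Segments that undergo a rule: /i/ → [ə] (rule 1); /o/ → [ə] (rule 1); /i/ → [ə] (rule 1); /u/ → [ə] (rule 1).
All other segments surface unchanged.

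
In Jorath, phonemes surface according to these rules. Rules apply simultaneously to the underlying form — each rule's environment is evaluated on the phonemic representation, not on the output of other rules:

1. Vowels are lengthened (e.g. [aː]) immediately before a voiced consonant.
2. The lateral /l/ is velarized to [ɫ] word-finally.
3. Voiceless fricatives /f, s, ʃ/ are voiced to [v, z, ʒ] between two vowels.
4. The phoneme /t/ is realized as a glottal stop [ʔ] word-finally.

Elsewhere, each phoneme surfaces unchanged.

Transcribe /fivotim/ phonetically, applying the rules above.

[fiːvotiːm]

/f/ (word-initial) fails the environment for rule 3, so it stays [f].
Rule 1 applies to /i/ (between /f/ and /v/: before a voiced consonant) → [iː].
/o/ (between /v/ and /t/) fails the environment for rule 1, so it stays [o].
/t/ (between /o/ and /i/) is in the target of rule 4 but the environment (word-finally) is not met → [t].
/i/ (between /t/ and /m/) occurs before a voiced consonant → [iː] by rule 1.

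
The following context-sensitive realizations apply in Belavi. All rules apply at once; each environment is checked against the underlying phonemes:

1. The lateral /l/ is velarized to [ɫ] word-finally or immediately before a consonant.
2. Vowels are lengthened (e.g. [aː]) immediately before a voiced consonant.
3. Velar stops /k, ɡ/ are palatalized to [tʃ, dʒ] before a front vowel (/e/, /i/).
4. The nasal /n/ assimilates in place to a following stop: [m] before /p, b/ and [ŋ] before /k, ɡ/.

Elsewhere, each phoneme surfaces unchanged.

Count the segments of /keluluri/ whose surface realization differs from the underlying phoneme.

Segments that undergo a rule: /k/ → [tʃ] (rule 3); /e/ → [eː] (rule 2); /u/ → [uː] (rule 2); /u/ → [uː] (rule 2).
All other segments surface unchanged.

4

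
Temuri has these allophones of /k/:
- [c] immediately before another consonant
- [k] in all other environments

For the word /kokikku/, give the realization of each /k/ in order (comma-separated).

Occurrence 1 (position 1): no conditioning environment matches → elsewhere allophone [k].
Occurrence 2 (position 3): no conditioning environment matches → elsewhere allophone [k].
Occurrence 3 (position 5): immediately before another consonant → [c].
Occurrence 4 (position 6): no conditioning environment matches → elsewhere allophone [k].

[k], [k], [c], [k]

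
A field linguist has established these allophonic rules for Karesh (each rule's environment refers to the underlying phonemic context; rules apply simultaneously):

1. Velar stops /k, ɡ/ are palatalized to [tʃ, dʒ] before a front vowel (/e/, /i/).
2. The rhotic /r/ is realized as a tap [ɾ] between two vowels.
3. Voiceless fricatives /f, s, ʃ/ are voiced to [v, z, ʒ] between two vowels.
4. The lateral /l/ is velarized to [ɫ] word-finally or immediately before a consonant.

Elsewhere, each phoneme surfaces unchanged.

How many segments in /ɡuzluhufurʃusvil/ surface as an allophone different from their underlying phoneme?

Segments that undergo a rule: /f/ → [v] (rule 3); /l/ → [ɫ] (rule 4).
All other segments surface unchanged.

2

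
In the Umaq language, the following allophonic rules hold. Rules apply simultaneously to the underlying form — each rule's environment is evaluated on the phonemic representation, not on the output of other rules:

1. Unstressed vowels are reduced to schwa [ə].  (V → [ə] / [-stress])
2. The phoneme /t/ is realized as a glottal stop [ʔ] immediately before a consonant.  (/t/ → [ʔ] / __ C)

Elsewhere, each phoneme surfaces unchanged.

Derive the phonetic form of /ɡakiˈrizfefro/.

[ɡəkəˈrizfəfrə]

/ɡ/ stays [ɡ].
/a/ (between /ɡ/ and /k/): in an unstressed syllable, so rule 1 applies → [ə].
/k/ (between /a/ and /i/) is unaffected → [k].
Rule 1 applies to /i/ (between /k/ and /r/: in an unstressed syllable) → [ə].
/r/ stays [r].
/i/ (between /r/ and /z/) is in the target of rule 1 but the environment (in an unstressed syllable) is not met → [i].
/z/ — not in any rule's target class → [z].
/f/ — not in any rule's target class → [f].
/e/ — between /f/ and /f/, in an unstressed syllable — surfaces as [ə] (rule 1).
/f/ — not in any rule's target class → [f].
/r/ (between /f/ and /o/): no rule targets it → [r].
/o/ meets the environment for rule 1 (in an unstressed syllable) → [ə].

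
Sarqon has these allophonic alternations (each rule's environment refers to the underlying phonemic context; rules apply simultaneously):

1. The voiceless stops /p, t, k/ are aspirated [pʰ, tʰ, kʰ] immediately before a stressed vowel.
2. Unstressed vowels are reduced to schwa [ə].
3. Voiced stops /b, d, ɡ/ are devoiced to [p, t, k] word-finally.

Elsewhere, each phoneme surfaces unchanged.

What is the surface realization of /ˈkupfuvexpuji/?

Rule 1 applies to /k/ (word-initial: immediately before a stressed vowel) → [kʰ].
/u/ (between /k/ and /p/) fails the environment for rule 2, so it stays [u].
/p/ (between /u/ and /f/): rule 1 targets it, but not immediately before a stressed vowel → unchanged [p].
/f/ (between /p/ and /u/) is unaffected → [f].
/u/ meets the environment for rule 2 (in an unstressed syllable) → [ə].
/v/ (between /u/ and /e/): no rule targets it → [v].
/e/ meets the environment for rule 2 (in an unstressed syllable) → [ə].
/x/ (between /e/ and /p/): no rule targets it → [x].
/p/ (between /x/ and /u/) fails the environment for rule 1, so it stays [p].
/u/ meets the environment for rule 2 (in an unstressed syllable) → [ə].
/j/ stays [j].
/i/ — word-final, in an unstressed syllable — surfaces as [ə] (rule 2).

[ˈkʰupfəvəxpəjə]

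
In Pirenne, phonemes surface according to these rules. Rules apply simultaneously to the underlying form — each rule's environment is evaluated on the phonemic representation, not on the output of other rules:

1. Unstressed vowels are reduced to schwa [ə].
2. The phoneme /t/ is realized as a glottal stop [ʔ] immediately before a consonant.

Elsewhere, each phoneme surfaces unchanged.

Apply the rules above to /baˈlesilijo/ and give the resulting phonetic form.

[bəˈlesələjə]

/b/ (word-initial): no rule targets it → [b].
/a/ (between /b/ and /l/): in an unstressed syllable, so rule 1 applies → [ə].
/l/ stays [l].
/e/ (between /l/ and /s/): rule 1 targets it, but not in an unstressed syllable → unchanged [e].
/s/ (between /e/ and /i/): no rule targets it → [s].
/i/ (between /s/ and /l/): in an unstressed syllable, so rule 1 applies → [ə].
/l/ — not in any rule's target class → [l].
/i/ (between /l/ and /j/): in an unstressed syllable, so rule 1 applies → [ə].
/j/ (between /i/ and /o/): no rule targets it → [j].
/o/ — word-final, in an unstressed syllable — surfaces as [ə] (rule 1).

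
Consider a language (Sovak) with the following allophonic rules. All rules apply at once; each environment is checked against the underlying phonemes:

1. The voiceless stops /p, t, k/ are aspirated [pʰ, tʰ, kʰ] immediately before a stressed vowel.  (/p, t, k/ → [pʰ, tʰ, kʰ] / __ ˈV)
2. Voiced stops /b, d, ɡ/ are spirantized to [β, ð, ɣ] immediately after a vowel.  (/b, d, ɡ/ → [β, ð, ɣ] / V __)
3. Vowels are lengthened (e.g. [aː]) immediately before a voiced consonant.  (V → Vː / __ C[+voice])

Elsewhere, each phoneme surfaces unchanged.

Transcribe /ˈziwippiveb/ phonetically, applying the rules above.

/i/ (between /z/ and /w/) occurs before a voiced consonant → [iː] by rule 3.
/i/ (between /w/ and /p/) is in the target of rule 3 but the environment (before a voiced consonant) is not met → [i].
/p/ (between /i/ and /p/) fails the environment for rule 1, so it stays [p].
/p/ (between /p/ and /i/) is in the target of rule 1 but the environment (immediately before a stressed vowel) is not met → [p].
/i/ meets the environment for rule 3 (before a voiced consonant) → [iː].
/e/ meets the environment for rule 3 (before a voiced consonant) → [eː].
/b/ (word-final) occurs immediately after a vowel → [β] by rule 2.

[ˈziːwippiːveːβ]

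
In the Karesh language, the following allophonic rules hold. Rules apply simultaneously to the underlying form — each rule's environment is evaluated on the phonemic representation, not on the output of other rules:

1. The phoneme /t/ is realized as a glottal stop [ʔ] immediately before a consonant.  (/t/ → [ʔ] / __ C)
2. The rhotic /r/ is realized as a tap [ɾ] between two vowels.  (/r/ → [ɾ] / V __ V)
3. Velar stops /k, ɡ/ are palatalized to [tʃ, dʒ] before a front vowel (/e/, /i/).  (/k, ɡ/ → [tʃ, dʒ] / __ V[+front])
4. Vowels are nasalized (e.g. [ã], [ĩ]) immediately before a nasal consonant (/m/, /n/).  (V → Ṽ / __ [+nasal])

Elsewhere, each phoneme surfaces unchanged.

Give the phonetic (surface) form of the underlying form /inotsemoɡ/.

[ĩnoʔsẽmoɡ]

Rule 4 applies to /i/ (word-initial: before a nasal consonant) → [ĩ].
/n/ — not in any rule's target class → [n].
/o/ — between /n/ and /t/; rule 4 does not apply here → [o].
/t/ (between /o/ and /s/): immediately before a consonant, so rule 1 applies → [ʔ].
/s/ stays [s].
/e/ (between /s/ and /m/): before a nasal consonant, so rule 4 applies → [ẽ].
/m/ (between /e/ and /o/): no rule targets it → [m].
/o/ — between /m/ and /ɡ/; rule 4 does not apply here → [o].
/ɡ/ (word-final): rule 3 targets it, but not before a front vowel → unchanged [ɡ].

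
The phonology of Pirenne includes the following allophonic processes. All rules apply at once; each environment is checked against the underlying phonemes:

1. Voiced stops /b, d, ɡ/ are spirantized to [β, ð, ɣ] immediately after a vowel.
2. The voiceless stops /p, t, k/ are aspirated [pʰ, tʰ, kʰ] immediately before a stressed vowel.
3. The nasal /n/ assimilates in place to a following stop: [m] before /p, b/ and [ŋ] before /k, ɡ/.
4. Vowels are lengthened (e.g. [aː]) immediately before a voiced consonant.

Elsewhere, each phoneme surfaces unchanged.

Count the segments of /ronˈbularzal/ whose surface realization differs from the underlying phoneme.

Segments that undergo a rule: /o/ → [oː] (rule 4); /n/ → [m] (rule 3); /u/ → [uː] (rule 4); /a/ → [aː] (rule 4); /a/ → [aː] (rule 4).
All other segments surface unchanged.

5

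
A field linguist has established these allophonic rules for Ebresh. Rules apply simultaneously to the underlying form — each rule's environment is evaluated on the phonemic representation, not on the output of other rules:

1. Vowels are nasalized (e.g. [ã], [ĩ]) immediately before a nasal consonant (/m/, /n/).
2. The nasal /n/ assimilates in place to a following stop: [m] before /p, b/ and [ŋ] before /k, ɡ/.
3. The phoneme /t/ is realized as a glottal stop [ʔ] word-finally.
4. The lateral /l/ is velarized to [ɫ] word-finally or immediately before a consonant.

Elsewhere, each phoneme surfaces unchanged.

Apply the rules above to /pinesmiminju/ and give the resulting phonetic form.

[pĩnesmĩmĩnju]

/i/ — between /p/ and /n/, before a nasal consonant — surfaces as [ĩ] (rule 1).
/n/ — between /i/ and /e/; rule 2 does not apply here → [n].
/e/ (between /n/ and /s/) is in the target of rule 1 but the environment (before a nasal consonant) is not met → [e].
/i/ (between /m/ and /m/) occurs before a nasal consonant → [ĩ] by rule 1.
/i/ (between /m/ and /n/): before a nasal consonant, so rule 1 applies → [ĩ].
/n/ (between /i/ and /j/) fails the environment for rule 2, so it stays [n].
/u/ (word-final) is in the target of rule 1 but the environment (before a nasal consonant) is not met → [u].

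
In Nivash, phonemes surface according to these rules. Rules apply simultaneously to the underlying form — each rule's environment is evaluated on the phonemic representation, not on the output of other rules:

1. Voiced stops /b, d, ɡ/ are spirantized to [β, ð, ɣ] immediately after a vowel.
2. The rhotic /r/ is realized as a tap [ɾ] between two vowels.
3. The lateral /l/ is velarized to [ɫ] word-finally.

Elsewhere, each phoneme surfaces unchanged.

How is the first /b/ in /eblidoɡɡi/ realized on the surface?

[β]

/b/ (between /e/ and /l/) occurs immediately after a vowel → [β] by rule 1.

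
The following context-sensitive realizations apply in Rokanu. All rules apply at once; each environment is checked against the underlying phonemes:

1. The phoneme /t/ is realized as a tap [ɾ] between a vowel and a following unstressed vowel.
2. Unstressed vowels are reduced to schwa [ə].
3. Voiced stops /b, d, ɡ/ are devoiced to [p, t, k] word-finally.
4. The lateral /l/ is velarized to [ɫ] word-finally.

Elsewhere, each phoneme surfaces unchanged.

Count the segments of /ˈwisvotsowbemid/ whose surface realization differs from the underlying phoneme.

5

Segments that undergo a rule: /o/ → [ə] (rule 2); /o/ → [ə] (rule 2); /e/ → [ə] (rule 2); /i/ → [ə] (rule 2); /d/ → [t] (rule 3).
All other segments surface unchanged.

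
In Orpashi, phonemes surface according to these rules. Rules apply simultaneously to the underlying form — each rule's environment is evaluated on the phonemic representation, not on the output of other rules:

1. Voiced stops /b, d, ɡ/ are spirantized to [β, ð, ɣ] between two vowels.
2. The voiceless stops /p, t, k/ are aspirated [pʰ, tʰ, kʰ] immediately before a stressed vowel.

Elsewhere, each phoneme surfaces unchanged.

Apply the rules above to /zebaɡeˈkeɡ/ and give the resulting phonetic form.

/b/ (between /e/ and /a/): between two vowels, so rule 1 applies → [β].
/ɡ/ (between /a/ and /e/) occurs between two vowels → [ɣ] by rule 1.
/k/ (between /e/ and /e/): immediately before a stressed vowel, so rule 2 applies → [kʰ].
/ɡ/ (word-final): rule 1 targets it, but not between two vowels → unchanged [ɡ].

[zeβaɣeˈkʰeɡ]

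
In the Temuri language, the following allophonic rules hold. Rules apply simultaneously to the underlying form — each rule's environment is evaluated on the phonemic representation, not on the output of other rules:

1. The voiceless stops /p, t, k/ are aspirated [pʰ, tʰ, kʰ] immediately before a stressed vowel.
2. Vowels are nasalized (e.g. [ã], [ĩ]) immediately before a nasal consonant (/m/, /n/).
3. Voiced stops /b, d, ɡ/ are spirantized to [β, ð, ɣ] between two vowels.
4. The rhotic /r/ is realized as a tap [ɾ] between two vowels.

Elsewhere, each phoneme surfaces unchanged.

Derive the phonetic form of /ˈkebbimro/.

[ˈkʰebbĩmro]

/k/ (word-initial) occurs immediately before a stressed vowel → [kʰ] by rule 1.
/e/ (between /k/ and /b/) is in the target of rule 2 but the environment (before a nasal consonant) is not met → [e].
/b/ (between /e/ and /b/) fails the environment for rule 3, so it stays [b].
/b/ (between /b/ and /i/) is in the target of rule 3 but the environment (between two vowels) is not met → [b].
/i/ (between /b/ and /m/) occurs before a nasal consonant → [ĩ] by rule 2.
/r/ (between /m/ and /o/): rule 4 targets it, but not between two vowels → unchanged [r].
/o/ — word-final; rule 2 does not apply here → [o].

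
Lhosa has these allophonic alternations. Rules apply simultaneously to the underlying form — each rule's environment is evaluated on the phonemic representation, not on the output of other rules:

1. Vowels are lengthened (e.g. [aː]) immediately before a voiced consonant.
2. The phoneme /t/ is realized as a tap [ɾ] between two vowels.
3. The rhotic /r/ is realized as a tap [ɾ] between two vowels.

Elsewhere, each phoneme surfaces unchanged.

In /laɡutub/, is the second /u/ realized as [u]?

No

Rule 1 applies to /u/ (between /t/ and /b/: before a voiced consonant) → [uː].
The actual realization is [uː], not [u].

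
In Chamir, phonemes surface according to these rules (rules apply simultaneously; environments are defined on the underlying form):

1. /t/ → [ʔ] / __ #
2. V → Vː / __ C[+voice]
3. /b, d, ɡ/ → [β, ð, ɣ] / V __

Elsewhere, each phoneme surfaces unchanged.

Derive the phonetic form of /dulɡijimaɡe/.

[duːlɡiːjiːmaːɣe]

/d/ (word-initial) fails the environment for rule 3, so it stays [d].
/u/ (between /d/ and /l/) occurs before a voiced consonant → [uː] by rule 2.
/ɡ/ (between /l/ and /i/) is in the target of rule 3 but the environment (immediately after a vowel) is not met → [ɡ].
/i/ meets the environment for rule 2 (before a voiced consonant) → [iː].
/i/ — between /j/ and /m/, before a voiced consonant — surfaces as [iː] (rule 2).
/a/ (between /m/ and /ɡ/) occurs before a voiced consonant → [aː] by rule 2.
/ɡ/ meets the environment for rule 3 (immediately after a vowel) → [ɣ].
/e/ — word-final; rule 2 does not apply here → [e].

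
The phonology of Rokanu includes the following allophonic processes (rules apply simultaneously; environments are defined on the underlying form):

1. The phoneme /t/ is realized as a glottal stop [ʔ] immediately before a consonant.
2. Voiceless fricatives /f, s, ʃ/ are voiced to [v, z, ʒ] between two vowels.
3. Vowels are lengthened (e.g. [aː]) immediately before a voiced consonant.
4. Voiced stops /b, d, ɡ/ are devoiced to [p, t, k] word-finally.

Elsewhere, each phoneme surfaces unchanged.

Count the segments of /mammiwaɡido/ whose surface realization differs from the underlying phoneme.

Segments that undergo a rule: /a/ → [aː] (rule 3); /i/ → [iː] (rule 3); /a/ → [aː] (rule 3); /i/ → [iː] (rule 3).
All other segments surface unchanged.

4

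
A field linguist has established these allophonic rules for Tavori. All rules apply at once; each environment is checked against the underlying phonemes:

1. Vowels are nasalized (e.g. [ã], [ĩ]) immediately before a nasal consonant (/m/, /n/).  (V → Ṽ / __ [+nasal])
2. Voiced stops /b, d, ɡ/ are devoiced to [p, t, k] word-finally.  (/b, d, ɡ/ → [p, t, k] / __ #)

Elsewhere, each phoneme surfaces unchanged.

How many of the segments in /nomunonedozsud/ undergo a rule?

4

Segments that undergo a rule: /o/ → [õ] (rule 1); /u/ → [ũ] (rule 1); /o/ → [õ] (rule 1); /d/ → [t] (rule 2).
All other segments surface unchanged.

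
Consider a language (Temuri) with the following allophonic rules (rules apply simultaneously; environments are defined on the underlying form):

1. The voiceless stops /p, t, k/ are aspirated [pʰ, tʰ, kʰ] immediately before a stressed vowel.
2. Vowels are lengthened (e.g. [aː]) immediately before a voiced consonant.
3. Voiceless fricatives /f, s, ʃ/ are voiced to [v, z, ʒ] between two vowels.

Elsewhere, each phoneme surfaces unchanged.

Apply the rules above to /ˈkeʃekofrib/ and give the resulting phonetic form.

/k/ (word-initial): immediately before a stressed vowel, so rule 1 applies → [kʰ].
/e/ (between /k/ and /ʃ/): rule 2 targets it, but not before a voiced consonant → unchanged [e].
/ʃ/ (between /e/ and /e/) occurs between two vowels → [ʒ] by rule 3.
/e/ (between /ʃ/ and /k/) is in the target of rule 2 but the environment (before a voiced consonant) is not met → [e].
/k/ (between /e/ and /o/) fails the environment for rule 1, so it stays [k].
/o/ — between /k/ and /f/; rule 2 does not apply here → [o].
/f/ — between /o/ and /r/; rule 3 does not apply here → [f].
/r/ (between /f/ and /i/): no rule targets it → [r].
/i/ (between /r/ and /b/) occurs before a voiced consonant → [iː] by rule 2.
/b/ — not in any rule's target class → [b].

[ˈkʰeʒekofriːb]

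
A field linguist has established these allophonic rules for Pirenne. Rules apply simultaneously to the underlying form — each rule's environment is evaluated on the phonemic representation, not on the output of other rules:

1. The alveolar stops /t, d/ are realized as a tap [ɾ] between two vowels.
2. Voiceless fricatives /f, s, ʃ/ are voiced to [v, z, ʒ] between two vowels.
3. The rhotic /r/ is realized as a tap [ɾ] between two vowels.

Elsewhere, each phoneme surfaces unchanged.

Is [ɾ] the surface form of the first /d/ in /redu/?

Yes

/d/ meets the environment for rule 1 (between two vowels) → [ɾ].
The actual realization is [ɾ], which matches [ɾ].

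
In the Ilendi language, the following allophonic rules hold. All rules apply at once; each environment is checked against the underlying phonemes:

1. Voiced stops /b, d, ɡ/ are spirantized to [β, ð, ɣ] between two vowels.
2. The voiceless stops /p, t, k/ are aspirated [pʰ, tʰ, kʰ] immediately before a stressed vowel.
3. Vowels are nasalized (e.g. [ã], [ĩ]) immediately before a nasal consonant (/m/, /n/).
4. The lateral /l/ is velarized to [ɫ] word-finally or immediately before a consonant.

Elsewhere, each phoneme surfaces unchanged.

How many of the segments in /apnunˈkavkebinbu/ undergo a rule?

4

Segments that undergo a rule: /u/ → [ũ] (rule 3); /k/ → [kʰ] (rule 2); /b/ → [β] (rule 1); /i/ → [ĩ] (rule 3).
All other segments surface unchanged.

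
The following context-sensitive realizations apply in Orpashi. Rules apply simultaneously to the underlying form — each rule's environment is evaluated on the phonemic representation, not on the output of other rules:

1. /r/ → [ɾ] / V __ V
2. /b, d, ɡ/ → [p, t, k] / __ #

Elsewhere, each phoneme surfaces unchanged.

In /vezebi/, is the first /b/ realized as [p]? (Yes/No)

No

/b/ (between /e/ and /i/) is in the target of rule 2 but the environment (word-finally) is not met → [b].
The actual realization is [b], not [p].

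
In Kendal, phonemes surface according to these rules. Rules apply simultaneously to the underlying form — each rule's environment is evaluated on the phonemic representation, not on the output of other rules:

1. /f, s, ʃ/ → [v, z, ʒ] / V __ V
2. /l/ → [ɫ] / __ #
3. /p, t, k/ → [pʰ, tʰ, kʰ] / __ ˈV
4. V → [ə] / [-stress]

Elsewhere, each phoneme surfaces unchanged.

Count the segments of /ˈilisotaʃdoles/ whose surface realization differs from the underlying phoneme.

Segments that undergo a rule: /i/ → [ə] (rule 4); /s/ → [z] (rule 1); /o/ → [ə] (rule 4); /a/ → [ə] (rule 4); /o/ → [ə] (rule 4); /e/ → [ə] (rule 4).
All other segments surface unchanged.

6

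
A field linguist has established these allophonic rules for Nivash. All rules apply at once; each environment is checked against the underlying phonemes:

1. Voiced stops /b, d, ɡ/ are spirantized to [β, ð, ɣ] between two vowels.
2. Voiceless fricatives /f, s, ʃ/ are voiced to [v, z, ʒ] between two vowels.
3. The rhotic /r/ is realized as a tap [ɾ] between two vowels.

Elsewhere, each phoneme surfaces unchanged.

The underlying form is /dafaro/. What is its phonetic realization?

[davaɾo]

/d/ (word-initial) is in the target of rule 1 but the environment (between two vowels) is not met → [d].
/f/ — between /a/ and /a/, between two vowels — surfaces as [v] (rule 2).
/r/ meets the environment for rule 3 (between two vowels) → [ɾ].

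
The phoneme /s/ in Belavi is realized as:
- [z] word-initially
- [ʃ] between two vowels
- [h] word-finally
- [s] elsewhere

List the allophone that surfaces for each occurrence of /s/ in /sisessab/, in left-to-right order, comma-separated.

[z], [ʃ], [s], [s]

Occurrence 1 (position 1): word-initially → [z].
Occurrence 2 (position 3): between two vowels → [ʃ].
Occurrence 3 (position 5): no conditioning environment matches → elsewhere allophone [s].
Occurrence 4 (position 6): no conditioning environment matches → elsewhere allophone [s].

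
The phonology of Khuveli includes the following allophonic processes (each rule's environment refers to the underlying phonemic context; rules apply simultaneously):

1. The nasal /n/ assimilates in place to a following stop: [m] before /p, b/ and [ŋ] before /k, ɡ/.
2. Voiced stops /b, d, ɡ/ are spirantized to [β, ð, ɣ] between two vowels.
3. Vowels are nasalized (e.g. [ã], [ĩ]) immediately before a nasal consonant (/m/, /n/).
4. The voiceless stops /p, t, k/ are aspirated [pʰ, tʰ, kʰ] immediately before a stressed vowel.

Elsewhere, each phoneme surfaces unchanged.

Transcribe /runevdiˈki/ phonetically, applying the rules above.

[rũnevdiˈkʰi]

/r/ stays [r].
/u/ (between /r/ and /n/) occurs before a nasal consonant → [ũ] by rule 3.
/n/ (between /u/ and /e/): rule 1 targets it, but not before a labial or velar stop → unchanged [n].
/e/ (between /n/ and /v/) is in the target of rule 3 but the environment (before a nasal consonant) is not met → [e].
/v/ stays [v].
/d/ — between /v/ and /i/; rule 2 does not apply here → [d].
/i/ (between /d/ and /k/) is in the target of rule 3 but the environment (before a nasal consonant) is not met → [i].
/k/ (between /i/ and /i/): immediately before a stressed vowel, so rule 4 applies → [kʰ].
/i/ (word-final): rule 3 targets it, but not before a nasal consonant → unchanged [i].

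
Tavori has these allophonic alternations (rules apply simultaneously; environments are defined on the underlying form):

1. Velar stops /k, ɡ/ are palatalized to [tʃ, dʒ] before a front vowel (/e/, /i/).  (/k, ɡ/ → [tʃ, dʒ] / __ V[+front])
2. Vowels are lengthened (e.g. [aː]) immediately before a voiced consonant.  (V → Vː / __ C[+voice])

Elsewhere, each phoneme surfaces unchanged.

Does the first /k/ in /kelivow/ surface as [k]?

No

/k/ meets the environment for rule 1 (before a front vowel) → [tʃ].
The actual realization is [tʃ], not [k].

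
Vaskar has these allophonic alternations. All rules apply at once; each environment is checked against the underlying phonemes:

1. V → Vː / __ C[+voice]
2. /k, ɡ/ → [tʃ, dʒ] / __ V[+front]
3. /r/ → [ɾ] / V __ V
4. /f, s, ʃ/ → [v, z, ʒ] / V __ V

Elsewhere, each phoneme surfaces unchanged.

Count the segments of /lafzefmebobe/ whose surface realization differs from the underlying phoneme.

2

Segments that undergo a rule: /e/ → [eː] (rule 1); /o/ → [oː] (rule 1).
All other segments surface unchanged.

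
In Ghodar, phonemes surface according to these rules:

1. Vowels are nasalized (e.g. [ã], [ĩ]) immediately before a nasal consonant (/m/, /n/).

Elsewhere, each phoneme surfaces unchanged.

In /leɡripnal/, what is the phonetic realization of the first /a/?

/a/ (between /n/ and /l/) is in the target of rule 1 but the environment (before a nasal consonant) is not met → [a].

[a]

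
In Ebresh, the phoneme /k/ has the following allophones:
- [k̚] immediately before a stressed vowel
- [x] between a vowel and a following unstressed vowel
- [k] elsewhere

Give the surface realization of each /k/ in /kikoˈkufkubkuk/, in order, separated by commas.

Occurrence 1 (position 1): no conditioning environment matches → elsewhere allophone [k].
Occurrence 2 (position 3): between a vowel and a following unstressed vowel → [x].
Occurrence 3 (position 5): immediately before a stressed vowel → [k̚].
Occurrence 4 (position 8): no conditioning environment matches → elsewhere allophone [k].
Occurrence 5 (position 11): no conditioning environment matches → elsewhere allophone [k].
Occurrence 6 (position 13): no conditioning environment matches → elsewhere allophone [k].

[k], [x], [k̚], [k], [k], [k]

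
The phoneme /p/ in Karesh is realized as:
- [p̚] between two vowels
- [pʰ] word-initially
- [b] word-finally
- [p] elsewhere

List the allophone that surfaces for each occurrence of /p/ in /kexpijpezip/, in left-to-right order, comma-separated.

Occurrence 1 (position 4): no conditioning environment matches → elsewhere allophone [p].
Occurrence 2 (position 7): no conditioning environment matches → elsewhere allophone [p].
Occurrence 3 (position 11): word-finally → [b].

[p], [p], [b]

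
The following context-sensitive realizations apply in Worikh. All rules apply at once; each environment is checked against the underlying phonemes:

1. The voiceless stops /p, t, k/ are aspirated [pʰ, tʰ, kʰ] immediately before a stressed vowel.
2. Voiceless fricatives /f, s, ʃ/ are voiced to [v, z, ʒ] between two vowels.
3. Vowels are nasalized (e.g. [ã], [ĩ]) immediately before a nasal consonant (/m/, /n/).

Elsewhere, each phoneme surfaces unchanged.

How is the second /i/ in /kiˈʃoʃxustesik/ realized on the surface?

[i]

/i/ (between /s/ and /k/) is in the target of rule 3 but the environment (before a nasal consonant) is not met → [i].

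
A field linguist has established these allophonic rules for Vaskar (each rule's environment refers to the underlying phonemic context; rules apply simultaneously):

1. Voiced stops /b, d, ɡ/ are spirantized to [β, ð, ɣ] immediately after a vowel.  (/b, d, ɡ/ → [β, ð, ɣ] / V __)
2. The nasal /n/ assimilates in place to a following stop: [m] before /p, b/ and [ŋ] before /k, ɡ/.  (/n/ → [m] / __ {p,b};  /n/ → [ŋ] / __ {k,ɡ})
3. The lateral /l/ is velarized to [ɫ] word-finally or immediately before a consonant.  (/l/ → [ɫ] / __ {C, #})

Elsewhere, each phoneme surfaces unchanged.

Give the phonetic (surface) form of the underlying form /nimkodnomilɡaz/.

[nimkoðnomiɫɡaz]

/n/ — word-initial; rule 2 does not apply here → [n].
/i/ (between /n/ and /m/): no rule targets it → [i].
/m/ (between /i/ and /k/): no rule targets it → [m].
/k/ (between /m/ and /o/) is unaffected → [k].
/o/ (between /k/ and /d/) is unaffected → [o].
/d/ — between /o/ and /n/, immediately after a vowel — surfaces as [ð] (rule 1).
/n/ (between /d/ and /o/): rule 2 targets it, but not before a labial or velar stop → unchanged [n].
/o/ (between /n/ and /m/): no rule targets it → [o].
/m/ (between /o/ and /i/) is unaffected → [m].
/i/ (between /m/ and /l/) is unaffected → [i].
/l/ (between /i/ and /ɡ/): word-finally or immediately before a consonant, so rule 3 applies → [ɫ].
/ɡ/ (between /l/ and /a/): rule 1 targets it, but not immediately after a vowel → unchanged [ɡ].
/a/ stays [a].
/z/ stays [z].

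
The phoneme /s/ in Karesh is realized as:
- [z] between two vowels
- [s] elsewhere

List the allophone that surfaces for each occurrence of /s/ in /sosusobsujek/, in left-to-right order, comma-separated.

[s], [z], [z], [s]

Occurrence 1 (position 1): no conditioning environment matches → elsewhere allophone [s].
Occurrence 2 (position 3): between two vowels → [z].
Occurrence 3 (position 5): between two vowels → [z].
Occurrence 4 (position 8): no conditioning environment matches → elsewhere allophone [s].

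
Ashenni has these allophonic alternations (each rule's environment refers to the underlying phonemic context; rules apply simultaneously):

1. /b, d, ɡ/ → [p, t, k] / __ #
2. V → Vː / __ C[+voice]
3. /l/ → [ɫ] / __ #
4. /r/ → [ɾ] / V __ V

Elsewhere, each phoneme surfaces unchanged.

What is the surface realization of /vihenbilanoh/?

[viheːnbiːlaːnoh]

/i/ — between /v/ and /h/; rule 2 does not apply here → [i].
/e/ (between /h/ and /n/) occurs before a voiced consonant → [eː] by rule 2.
/b/ — between /n/ and /i/; rule 1 does not apply here → [b].
/i/ (between /b/ and /l/) occurs before a voiced consonant → [iː] by rule 2.
/l/ (between /i/ and /a/): rule 3 targets it, but not word-finally → unchanged [l].
Rule 2 applies to /a/ (between /l/ and /n/: before a voiced consonant) → [aː].
/o/ (between /n/ and /h/) is in the target of rule 2 but the environment (before a voiced consonant) is not met → [o].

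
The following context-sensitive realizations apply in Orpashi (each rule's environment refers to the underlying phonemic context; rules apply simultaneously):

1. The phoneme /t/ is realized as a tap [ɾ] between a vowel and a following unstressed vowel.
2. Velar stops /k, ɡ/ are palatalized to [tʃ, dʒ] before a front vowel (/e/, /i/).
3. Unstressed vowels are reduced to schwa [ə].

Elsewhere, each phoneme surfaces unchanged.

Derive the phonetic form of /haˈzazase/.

Rule 3 applies to /a/ (between /h/ and /z/: in an unstressed syllable) → [ə].
/a/ (between /z/ and /z/) fails the environment for rule 3, so it stays [a].
/a/ meets the environment for rule 3 (in an unstressed syllable) → [ə].
/e/ — word-final, in an unstressed syllable — surfaces as [ə] (rule 3).

[həˈzazəsə]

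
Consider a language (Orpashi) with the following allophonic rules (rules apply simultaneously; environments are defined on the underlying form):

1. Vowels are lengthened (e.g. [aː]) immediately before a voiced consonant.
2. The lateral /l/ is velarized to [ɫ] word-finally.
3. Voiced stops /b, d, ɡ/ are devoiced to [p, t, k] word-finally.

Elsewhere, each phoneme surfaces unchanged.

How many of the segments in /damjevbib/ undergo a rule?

Segments that undergo a rule: /a/ → [aː] (rule 1); /e/ → [eː] (rule 1); /i/ → [iː] (rule 1); /b/ → [p] (rule 3).
All other segments surface unchanged.

4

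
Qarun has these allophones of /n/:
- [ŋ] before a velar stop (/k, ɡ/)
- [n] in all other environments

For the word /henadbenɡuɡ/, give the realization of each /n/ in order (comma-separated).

[n], [ŋ]

Occurrence 1 (position 3): no conditioning environment matches → elsewhere allophone [n].
Occurrence 2 (position 8): before a velar stop → [ŋ].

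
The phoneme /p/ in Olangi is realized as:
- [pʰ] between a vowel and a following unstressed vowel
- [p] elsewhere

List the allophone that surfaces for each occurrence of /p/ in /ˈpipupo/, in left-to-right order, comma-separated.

[p], [pʰ], [pʰ]

Occurrence 1 (position 1): no conditioning environment matches → elsewhere allophone [p].
Occurrence 2 (position 3): between a vowel and a following unstressed vowel → [pʰ].
Occurrence 3 (position 5): between a vowel and a following unstressed vowel → [pʰ].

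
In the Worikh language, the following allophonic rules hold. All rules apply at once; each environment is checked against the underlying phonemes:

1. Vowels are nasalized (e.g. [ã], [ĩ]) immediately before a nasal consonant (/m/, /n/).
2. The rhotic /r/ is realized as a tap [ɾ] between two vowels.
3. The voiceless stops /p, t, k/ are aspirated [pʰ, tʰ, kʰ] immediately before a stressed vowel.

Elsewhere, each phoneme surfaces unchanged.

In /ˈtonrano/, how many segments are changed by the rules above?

3

Segments that undergo a rule: /t/ → [tʰ] (rule 3); /o/ → [õ] (rule 1); /a/ → [ã] (rule 1).
All other segments surface unchanged.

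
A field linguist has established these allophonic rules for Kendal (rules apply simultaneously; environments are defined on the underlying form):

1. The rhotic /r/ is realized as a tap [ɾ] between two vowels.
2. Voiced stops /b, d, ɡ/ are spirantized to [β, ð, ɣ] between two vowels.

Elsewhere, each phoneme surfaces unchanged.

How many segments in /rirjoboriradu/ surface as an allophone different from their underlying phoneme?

Segments that undergo a rule: /b/ → [β] (rule 2); /r/ → [ɾ] (rule 1); /r/ → [ɾ] (rule 1); /d/ → [ð] (rule 2).
All other segments surface unchanged.

4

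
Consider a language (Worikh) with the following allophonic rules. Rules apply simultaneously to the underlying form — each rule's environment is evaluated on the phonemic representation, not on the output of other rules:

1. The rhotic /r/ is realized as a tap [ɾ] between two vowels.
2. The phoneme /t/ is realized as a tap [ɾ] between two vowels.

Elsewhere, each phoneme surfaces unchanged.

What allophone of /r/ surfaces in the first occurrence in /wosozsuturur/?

[ɾ]

/r/ (between /u/ and /u/): between two vowels, so rule 1 applies → [ɾ].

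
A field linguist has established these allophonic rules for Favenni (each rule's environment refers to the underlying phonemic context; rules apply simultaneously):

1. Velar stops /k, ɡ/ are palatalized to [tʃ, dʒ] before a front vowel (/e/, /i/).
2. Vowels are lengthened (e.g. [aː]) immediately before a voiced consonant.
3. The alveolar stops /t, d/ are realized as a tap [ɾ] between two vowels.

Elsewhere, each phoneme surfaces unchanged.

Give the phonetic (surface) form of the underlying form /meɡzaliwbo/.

/m/ — not in any rule's target class → [m].
Rule 2 applies to /e/ (between /m/ and /ɡ/: before a voiced consonant) → [eː].
/ɡ/ (between /e/ and /z/) is in the target of rule 1 but the environment (before a front vowel) is not met → [ɡ].
/z/ — not in any rule's target class → [z].
/a/ — between /z/ and /l/, before a voiced consonant — surfaces as [aː] (rule 2).
/l/ — not in any rule's target class → [l].
/i/ — between /l/ and /w/, before a voiced consonant — surfaces as [iː] (rule 2).
/w/ (between /i/ and /b/) is unaffected → [w].
/b/ (between /w/ and /o/): no rule targets it → [b].
/o/ — word-final; rule 2 does not apply here → [o].

[meːɡzaːliːwbo]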